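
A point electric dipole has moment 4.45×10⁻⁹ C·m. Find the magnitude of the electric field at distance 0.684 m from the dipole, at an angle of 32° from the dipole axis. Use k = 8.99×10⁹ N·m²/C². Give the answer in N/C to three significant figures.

E ≈ 222 N/C

At angle θ the dipole field magnitude is E = (kp/r³)·√(1 + 3cos²θ).
kp/r³ = (8.99×10⁹)(4.45×10⁻⁹) / (0.684)³ = 125.0 N/C.
√(1 + 3cos²32°) = √(1 + 3·0.7192) = √3.1576 ≈ 1.7770.
E ≈ 125.0 × 1.777 = 222.1 N/C.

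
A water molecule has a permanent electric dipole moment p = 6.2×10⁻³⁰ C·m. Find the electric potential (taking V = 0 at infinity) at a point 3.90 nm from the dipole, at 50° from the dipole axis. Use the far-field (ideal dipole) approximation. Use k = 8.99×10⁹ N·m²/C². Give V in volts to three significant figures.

V ≈ 0.00236 V

The dipole potential is V = kp cosθ / r².
V = (8.99×10⁹)(6.20×10⁻³⁰)·cos50° / (3.90×10⁻⁹)² = 0.002356 V.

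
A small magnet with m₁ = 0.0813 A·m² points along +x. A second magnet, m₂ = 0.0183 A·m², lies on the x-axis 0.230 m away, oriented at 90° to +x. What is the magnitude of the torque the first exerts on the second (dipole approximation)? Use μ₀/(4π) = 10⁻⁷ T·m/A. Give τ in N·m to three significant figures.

τ ≈ 2.45×10⁻⁸ N·m

Dipole B is on the axis of dipole A, so B₁ there is axial: B₁ = (μ₀/4π)·2m₁/r³ along +x.
B₁ = 2(10⁻⁷)(0.0813)/(0.230)³ = 1.336×10⁻⁶ T.
τ = m₂ B₁ sinθ.
τ = (0.0183)(1.336×10⁻⁶)·sin90° = 2.446×10⁻⁸ N·m.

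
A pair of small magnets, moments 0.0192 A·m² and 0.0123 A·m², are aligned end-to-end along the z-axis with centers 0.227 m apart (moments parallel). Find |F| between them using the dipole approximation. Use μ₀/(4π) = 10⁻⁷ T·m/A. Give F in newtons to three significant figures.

F ≈ 5.34×10⁻⁸ N

On-axis B of dipole 1: B = (μ₀/4π)·2m₁/r³. Force on dipole 2: F = m₂·dB/dr.
dB/dr = −(μ₀/4π)·6m₁/r⁴, so |F| = (μ₀/4π)·6m₁m₂/r⁴.
F = 6(10⁻⁷)(0.0192)(0.0123)/(0.227)⁴ = 5.336×10⁻⁸ N.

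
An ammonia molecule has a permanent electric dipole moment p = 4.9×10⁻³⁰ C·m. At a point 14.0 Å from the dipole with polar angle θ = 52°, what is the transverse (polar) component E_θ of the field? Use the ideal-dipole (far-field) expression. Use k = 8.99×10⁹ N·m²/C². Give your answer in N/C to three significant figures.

E_θ ≈ 1.27×10⁷ N/C

For a dipole, E_θ = (kp sinθ)/r³.
kp/r³ = (8.99×10⁹)(4.90×10⁻³⁰)/(1.40×10⁻⁹)³ = 1.605×10⁷ N/C.
E_θ = 1.605×10⁷·sin52° = 1.265×10⁷ N/C.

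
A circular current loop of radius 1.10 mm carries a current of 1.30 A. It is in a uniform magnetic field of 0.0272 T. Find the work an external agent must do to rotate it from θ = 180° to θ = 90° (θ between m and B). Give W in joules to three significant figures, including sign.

W ≈ -1.34×10⁻⁷ J

Magnetic moment m = IA = Iπa² = (1.30)·π·(0.00110)² = 4.942×10⁻⁶ A·m².
W_ext = ΔU = −mB cosθ₂ + mB cosθ₁ = mB(cosθ₁ − cosθ₂).
W = (4.942×10⁻⁶)(0.0272)·(cos180° − cos90°) = (1.344×10⁻⁷)·(-1.0000) = -1.344×10⁻⁷ J.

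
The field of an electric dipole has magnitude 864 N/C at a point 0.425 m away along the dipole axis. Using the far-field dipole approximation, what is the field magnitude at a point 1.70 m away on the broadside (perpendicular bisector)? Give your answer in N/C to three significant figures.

E ≈ 6.75 N/C

Dipole fields scale as 1/r³ in the far field.
The axial field is twice the equatorial field at the same r, so the geometry factor is 1/2.
E₂ = E₁ · (1/2) · (r₁/r₂)³ = 864 · 0.5 · (0.425/1.70)³.
(r₁/r₂)³ = (0.25)³ = 0.01562.
E₂ ≈ 6.750 N/C.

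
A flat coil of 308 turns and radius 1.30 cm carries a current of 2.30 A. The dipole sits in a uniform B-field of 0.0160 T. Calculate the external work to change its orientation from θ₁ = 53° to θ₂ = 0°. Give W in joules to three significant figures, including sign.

m = NIA = NIπa² = 308·(2.30)·π·(0.0130)² = 0.3761 A·m².
W_ext = ΔU = −mB cosθ₂ + mB cosθ₁ = mB(cosθ₁ − cosθ₂).
W = (0.3761)(0.0160)·(cos53° − cos0°) = (0.006018)·(-0.3982) = -0.002396 J.

W ≈ -0.00240 J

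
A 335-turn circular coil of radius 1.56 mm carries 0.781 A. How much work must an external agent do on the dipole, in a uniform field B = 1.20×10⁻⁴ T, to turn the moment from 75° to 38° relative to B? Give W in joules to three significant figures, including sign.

m = NIA = NIπa² = 335·(0.781)·π·(0.00156)² = 0.00200 A·m².
W_ext = ΔU = −mB cosθ₂ + mB cosθ₁ = mB(cosθ₁ − cosθ₂).
W = (0.00200)(1.20×10⁻⁴)·(cos75° − cos38°) = (2.400×10⁻⁷)·(-0.5292) = -1.270×10⁻⁷ J.

W ≈ -1.27×10⁻⁷ J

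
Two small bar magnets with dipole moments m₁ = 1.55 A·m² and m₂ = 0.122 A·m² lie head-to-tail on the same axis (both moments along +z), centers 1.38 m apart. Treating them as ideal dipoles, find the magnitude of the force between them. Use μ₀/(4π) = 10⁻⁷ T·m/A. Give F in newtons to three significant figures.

F ≈ 3.13×10⁻⁸ N

On-axis B of dipole 1: B = (μ₀/4π)·2m₁/r³. Force on dipole 2: F = m₂·dB/dr.
dB/dr = −(μ₀/4π)·6m₁/r⁴, so |F| = (μ₀/4π)·6m₁m₂/r⁴.
F = 6(10⁻⁷)(1.55)(0.122)/(1.38)⁴ = 3.128×10⁻⁸ N.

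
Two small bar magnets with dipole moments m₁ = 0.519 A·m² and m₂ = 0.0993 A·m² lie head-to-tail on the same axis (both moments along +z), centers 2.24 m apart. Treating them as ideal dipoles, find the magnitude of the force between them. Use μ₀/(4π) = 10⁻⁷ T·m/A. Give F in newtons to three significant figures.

F ≈ 1.23×10⁻⁹ N

On-axis B of dipole 1: B = (μ₀/4π)·2m₁/r³. Force on dipole 2: F = m₂·dB/dr.
dB/dr = −(μ₀/4π)·6m₁/r⁴, so |F| = (μ₀/4π)·6m₁m₂/r⁴.
F = 6(10⁻⁷)(0.519)(0.0993)/(2.24)⁴ = 1.228×10⁻⁹ N.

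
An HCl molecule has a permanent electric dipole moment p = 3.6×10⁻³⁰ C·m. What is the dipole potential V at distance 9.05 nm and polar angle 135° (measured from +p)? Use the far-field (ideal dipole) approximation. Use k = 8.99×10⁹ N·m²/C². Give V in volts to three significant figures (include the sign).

V ≈ -2.79×10⁻⁴ V

The dipole potential is V = kp cosθ / r².
V = (8.99×10⁹)(3.60×10⁻³⁰)·cos135° / (9.05×10⁻⁹)² = -2.794×10⁻⁴ V.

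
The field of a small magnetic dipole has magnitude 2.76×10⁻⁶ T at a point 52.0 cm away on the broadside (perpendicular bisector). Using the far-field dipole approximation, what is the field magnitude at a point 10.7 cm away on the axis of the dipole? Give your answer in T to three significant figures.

Dipole fields scale as 1/r³ in the far field.
The axial field is twice the equatorial field at the same r, so the geometry factor is 2/1.
B₂ = B₁ · (2/1) · (r₁/r₂)³ = 2.76×10⁻⁶ · 2 · (52.0/10.7)³.
(r₁/r₂)³ = (4.86)³ = 114.8.
B₂ ≈ 6.336×10⁻⁴ T.

B ≈ 6.34×10⁻⁴ T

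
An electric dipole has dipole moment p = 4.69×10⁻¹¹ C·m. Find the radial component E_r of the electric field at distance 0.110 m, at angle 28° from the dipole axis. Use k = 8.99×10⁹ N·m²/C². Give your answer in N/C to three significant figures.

For a dipole, E_r = (2kp cosθ)/r³.
kp/r³ = (8.99×10⁹)(4.69×10⁻¹¹)/(0.110)³ = 316.8 N/C.
E_r = 2·316.8·cos28° = 559.4 N/C.

E_r ≈ 559 N/C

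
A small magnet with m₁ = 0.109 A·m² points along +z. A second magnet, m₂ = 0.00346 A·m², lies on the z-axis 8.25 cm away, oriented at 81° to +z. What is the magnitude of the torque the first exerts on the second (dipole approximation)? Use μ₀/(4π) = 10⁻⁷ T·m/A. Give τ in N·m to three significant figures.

Dipole B is on the axis of dipole A, so B₁ there is axial: B₁ = (μ₀/4π)·2m₁/r³ along +z.
B₁ = 2(10⁻⁷)(0.109)/(0.0825)³ = 3.882×10⁻⁵ T.
τ = m₂ B₁ sinθ.
τ = (0.00346)(3.882×10⁻⁵)·sin81° = 1.327×10⁻⁷ N·m.

τ ≈ 1.33×10⁻⁷ N·m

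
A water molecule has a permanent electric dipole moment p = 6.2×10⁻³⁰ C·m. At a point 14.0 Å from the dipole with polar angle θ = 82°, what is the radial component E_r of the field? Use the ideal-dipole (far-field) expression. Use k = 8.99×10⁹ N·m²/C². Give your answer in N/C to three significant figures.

For a dipole, E_r = (2kp cosθ)/r³.
kp/r³ = (8.99×10⁹)(6.20×10⁻³⁰)/(1.40×10⁻⁹)³ = 2.031×10⁷ N/C.
E_r = 2·2.031×10⁷·cos82° = 5.654×10⁶ N/C.

E_r ≈ 5.65×10⁶ N/C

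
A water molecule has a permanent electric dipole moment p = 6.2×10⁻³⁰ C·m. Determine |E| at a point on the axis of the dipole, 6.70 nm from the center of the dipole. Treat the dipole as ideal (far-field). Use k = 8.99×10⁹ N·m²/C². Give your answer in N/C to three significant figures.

E ≈ 3.71×10⁵ N/C

On the dipole axis E = 2kp/r³.
E = 2·(8.99×10⁹)(6.20×10⁻³⁰) / (6.70×10⁻⁹)³ = 3.706×10⁵ N/C.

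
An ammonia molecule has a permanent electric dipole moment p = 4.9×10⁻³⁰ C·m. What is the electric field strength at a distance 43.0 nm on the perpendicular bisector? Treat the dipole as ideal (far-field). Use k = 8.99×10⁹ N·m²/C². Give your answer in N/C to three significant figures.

E ≈ 554 N/C

On the perpendicular bisector E = kp/r³ (half the axial value at the same distance).
E = (8.99×10⁹)(4.90×10⁻³⁰) / (4.30×10⁻⁸)³ = 554.1 N/C.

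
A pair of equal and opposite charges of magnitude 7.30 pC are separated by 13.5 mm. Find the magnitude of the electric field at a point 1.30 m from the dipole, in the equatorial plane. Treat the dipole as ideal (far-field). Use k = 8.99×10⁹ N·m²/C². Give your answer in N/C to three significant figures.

Dipole moment p = qd = (7.30×10⁻¹² C)(0.0135 m) = 9.855×10⁻¹⁴ C·m.
In the equatorial plane E = kp/r³.
E = (8.99×10⁹)(9.855×10⁻¹⁴) / (1.30)³ = 4.033×10⁻⁴ N/C.

E ≈ 4.03×10⁻⁴ N/C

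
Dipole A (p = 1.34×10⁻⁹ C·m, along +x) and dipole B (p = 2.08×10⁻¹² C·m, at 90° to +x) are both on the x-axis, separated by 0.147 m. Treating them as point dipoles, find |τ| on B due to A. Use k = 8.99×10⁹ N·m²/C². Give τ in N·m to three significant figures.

The second dipole sits on the axis of the first, so the field there is axial: E₁ = 2kp₁/r³ along +x.
E₁ = 2(8.99×10⁹)(1.34×10⁻⁹)/(0.147)³ = 7585 N/C.
Torque on the second dipole: τ = p₂ E₁ sinθ.
τ = (2.08×10⁻¹²)(7585)·sin90° = 1.578×10⁻⁸ N·m.

τ ≈ 1.58×10⁻⁸ N·m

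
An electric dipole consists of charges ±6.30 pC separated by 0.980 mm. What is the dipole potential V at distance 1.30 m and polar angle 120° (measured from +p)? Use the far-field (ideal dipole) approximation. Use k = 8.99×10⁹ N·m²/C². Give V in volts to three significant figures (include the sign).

Dipole moment p = qd = (6.30×10⁻¹² C)(9.80×10⁻⁴ m) = 6.174×10⁻¹⁵ C·m.
The dipole potential is V = kp cosθ / r².
V = (8.99×10⁹)(6.174×10⁻¹⁵)·cos120° / (1.30)² = -1.642×10⁻⁵ V.

V ≈ -1.64×10⁻⁵ V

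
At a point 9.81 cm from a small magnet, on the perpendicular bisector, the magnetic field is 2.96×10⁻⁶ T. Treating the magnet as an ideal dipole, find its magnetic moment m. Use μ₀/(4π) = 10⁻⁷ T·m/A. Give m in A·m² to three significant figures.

In the equatorial plane B = (μ₀/4π)·m/r³, so m = Br³·4π/(μ₀).
m = (2.96×10⁻⁶)·(0.0981)³ / (10⁻⁷) = 0.02794 A·m².

m ≈ 0.0279 A·m²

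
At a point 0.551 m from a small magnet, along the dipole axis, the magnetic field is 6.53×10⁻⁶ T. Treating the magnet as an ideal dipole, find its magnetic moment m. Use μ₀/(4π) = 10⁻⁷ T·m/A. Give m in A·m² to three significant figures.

On axis B = (μ₀/4π)·2m/r³, so m = Br³·4π/(μ₀·2).
m = (6.53×10⁻⁶)·(0.551)³ / (2·10⁻⁷) = 5.462 A·m².

m ≈ 5.46 A·m²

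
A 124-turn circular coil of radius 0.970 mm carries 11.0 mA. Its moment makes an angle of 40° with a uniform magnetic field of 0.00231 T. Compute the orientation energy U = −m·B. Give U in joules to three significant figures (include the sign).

m = NIA = NIπa² = 124·(0.0110)·π·(9.70×10⁻⁴)² = 4.032×10⁻⁶ A·m².
U = −m·B = −mB cosθ.
U = −(4.032×10⁻⁶)(0.00231)·cos40° = -7.135×10⁻⁹ J.

U ≈ -7.13×10⁻⁹ J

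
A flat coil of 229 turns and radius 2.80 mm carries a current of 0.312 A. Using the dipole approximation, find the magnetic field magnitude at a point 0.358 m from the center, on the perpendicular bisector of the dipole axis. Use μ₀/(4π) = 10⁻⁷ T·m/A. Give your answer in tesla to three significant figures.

m = NIA = NIπa² = 229·(0.312)·π·(0.00280)² = 0.00176 A·m².
In the equatorial plane B = (μ₀/4π)·m/r³ (half the axial value).
B = (10⁻⁷)·(0.00176) / (0.358)³ = 3.836×10⁻⁹ T.

B ≈ 3.84×10⁻⁹ T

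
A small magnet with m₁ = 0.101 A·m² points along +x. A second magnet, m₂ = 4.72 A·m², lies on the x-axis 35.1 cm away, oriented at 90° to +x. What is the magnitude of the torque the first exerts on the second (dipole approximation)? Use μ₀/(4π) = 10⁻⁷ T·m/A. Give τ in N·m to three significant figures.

Dipole B is on the axis of dipole A, so B₁ there is axial: B₁ = (μ₀/4π)·2m₁/r³ along +x.
B₁ = 2(10⁻⁷)(0.101)/(0.351)³ = 4.671×10⁻⁷ T.
τ = m₂ B₁ sinθ.
τ = (4.72)(4.671×10⁻⁷)·sin90° = 2.205×10⁻⁶ N·m.

τ ≈ 2.20×10⁻⁶ N·m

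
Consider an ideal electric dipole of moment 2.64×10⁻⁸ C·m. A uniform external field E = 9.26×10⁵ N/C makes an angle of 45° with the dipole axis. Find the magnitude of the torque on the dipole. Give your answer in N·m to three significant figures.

τ ≈ 0.0173 N·m

Torque on an electric dipole: τ = pE sinθ.
τ = (2.64×10⁻⁸)(9.26×10⁵)·sin45° = 0.01729 N·m.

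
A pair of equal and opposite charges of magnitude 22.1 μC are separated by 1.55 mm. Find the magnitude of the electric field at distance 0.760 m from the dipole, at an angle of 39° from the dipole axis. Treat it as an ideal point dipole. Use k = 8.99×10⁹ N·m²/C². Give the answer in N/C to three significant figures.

E ≈ 1180 N/C

Dipole moment p = qd = (2.21×10⁻⁵ C)(0.00155 m) = 3.426×10⁻⁸ C·m.
At angle θ the dipole field magnitude is E = (kp/r³)·√(1 + 3cos²θ).
kp/r³ = (8.99×10⁹)(3.426×10⁻⁸) / (0.760)³ = 701.6 N/C.
√(1 + 3cos²39°) = √(1 + 3·0.6040) = √2.8119 ≈ 1.6769.
E ≈ 701.6 × 1.677 = 1177 N/C.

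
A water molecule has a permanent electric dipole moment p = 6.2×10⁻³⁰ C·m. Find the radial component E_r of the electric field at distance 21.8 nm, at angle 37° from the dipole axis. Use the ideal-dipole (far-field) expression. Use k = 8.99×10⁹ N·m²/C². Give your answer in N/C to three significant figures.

E_r ≈ 8590 N/C

For a dipole, E_r = (2kp cosθ)/r³.
kp/r³ = (8.99×10⁹)(6.20×10⁻³⁰)/(2.18×10⁻⁸)³ = 5380 N/C.
E_r = 2·5380·cos37° = 8593 N/C.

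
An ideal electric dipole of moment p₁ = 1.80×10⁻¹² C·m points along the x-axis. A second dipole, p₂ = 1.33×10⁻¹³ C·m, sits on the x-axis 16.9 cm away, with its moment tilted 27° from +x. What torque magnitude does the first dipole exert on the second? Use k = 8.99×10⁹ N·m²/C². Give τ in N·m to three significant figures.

The second dipole sits on the axis of the first, so the field there is axial: E₁ = 2kp₁/r³ along +x.
E₁ = 2(8.99×10⁹)(1.80×10⁻¹²)/(0.169)³ = 6.705 N/C.
Torque on the second dipole: τ = p₂ E₁ sinθ.
τ = (1.33×10⁻¹³)(6.705)·sin27° = 4.049×10⁻¹³ N·m.

τ ≈ 4.05×10⁻¹³ N·m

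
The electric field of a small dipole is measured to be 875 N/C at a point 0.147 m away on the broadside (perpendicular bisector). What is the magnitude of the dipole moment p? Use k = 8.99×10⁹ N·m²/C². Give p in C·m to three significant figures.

p ≈ 3.09×10⁻¹⁰ C·m

In the equatorial plane E = kp/r³, so p = Er³/(k).
p = (875)·(0.147)³ / (8.99×10⁹) = 3.092×10⁻¹⁰ C·m.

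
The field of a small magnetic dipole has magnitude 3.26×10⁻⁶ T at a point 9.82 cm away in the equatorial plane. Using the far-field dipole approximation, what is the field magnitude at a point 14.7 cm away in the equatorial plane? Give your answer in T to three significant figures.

B ≈ 9.72×10⁻⁷ T

Dipole fields scale as 1/r³ in the far field; the geometry is the same at both points.
B₂ = B₁ · (r₁/r₂)³ = 3.26×10⁻⁶ · (9.82/14.7)³.
(r₁/r₂)³ = (0.668)³ = 0.2981.
B₂ ≈ 9.719×10⁻⁷ T.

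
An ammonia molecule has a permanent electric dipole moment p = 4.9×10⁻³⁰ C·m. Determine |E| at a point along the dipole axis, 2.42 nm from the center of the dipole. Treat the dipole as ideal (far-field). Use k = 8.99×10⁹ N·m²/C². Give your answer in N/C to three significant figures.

On the dipole axis E = 2kp/r³.
E = 2·(8.99×10⁹)(4.90×10⁻³⁰) / (2.42×10⁻⁹)³ = 6.216×10⁶ N/C.

E ≈ 6.22×10⁶ N/C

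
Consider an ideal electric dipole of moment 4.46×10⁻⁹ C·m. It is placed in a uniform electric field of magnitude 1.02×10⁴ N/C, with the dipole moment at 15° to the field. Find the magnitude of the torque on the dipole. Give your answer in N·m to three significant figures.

τ ≈ 1.18×10⁻⁵ N·m

Torque on an electric dipole: τ = pE sinθ.
τ = (4.46×10⁻⁹)(1.02×10⁴)·sin15° = 1.177×10⁻⁵ N·m.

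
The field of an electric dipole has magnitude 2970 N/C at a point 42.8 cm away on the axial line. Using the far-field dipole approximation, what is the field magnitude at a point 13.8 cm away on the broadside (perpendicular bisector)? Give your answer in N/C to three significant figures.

Dipole fields scale as 1/r³ in the far field.
The axial field is twice the equatorial field at the same r, so the geometry factor is 1/2.
E₂ = E₁ · (1/2) · (r₁/r₂)³ = 2970 · 0.5 · (42.8/13.8)³.
(r₁/r₂)³ = (3.101)³ = 29.83.
E₂ ≈ 4.430×10⁴ N/C.

E ≈ 4.43×10⁴ N/C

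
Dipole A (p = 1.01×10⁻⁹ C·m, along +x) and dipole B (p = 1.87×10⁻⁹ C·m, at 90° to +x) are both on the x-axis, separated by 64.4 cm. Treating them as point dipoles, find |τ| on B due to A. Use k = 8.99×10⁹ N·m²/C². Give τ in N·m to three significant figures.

The second dipole sits on the axis of the first, so the field there is axial: E₁ = 2kp₁/r³ along +x.
E₁ = 2(8.99×10⁹)(1.01×10⁻⁹)/(0.644)³ = 67.99 N/C.
Torque on the second dipole: τ = p₂ E₁ sinθ.
τ = (1.87×10⁻⁹)(67.99)·sin90° = 1.271×10⁻⁷ N·m.

τ ≈ 1.27×10⁻⁷ N·m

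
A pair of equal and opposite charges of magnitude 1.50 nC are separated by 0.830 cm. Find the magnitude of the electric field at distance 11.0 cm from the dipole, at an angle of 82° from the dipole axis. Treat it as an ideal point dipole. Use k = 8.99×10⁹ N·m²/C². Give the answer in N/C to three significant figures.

Dipole moment p = qd = (1.50×10⁻⁹ C)(0.00830 m) = 1.245×10⁻¹¹ C·m.
At angle θ the dipole field magnitude is E = (kp/r³)·√(1 + 3cos²θ).
kp/r³ = (8.99×10⁹)(1.245×10⁻¹¹) / (0.110)³ = 84.09 N/C.
√(1 + 3cos²82°) = √(1 + 3·0.0194) = √1.0581 ≈ 1.0286.
E ≈ 84.09 × 1.029 = 86.50 N/C.

E ≈ 86.5 N/C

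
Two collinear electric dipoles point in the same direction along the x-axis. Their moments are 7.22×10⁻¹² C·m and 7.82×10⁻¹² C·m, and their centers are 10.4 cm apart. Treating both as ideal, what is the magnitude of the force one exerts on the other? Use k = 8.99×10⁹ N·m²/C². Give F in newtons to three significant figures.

On-axis field of dipole 1 at distance r: E = 2kp₁/r³. Force on dipole 2 is F = p₂·dE/dr (gradient along axis).
dE/dr = −6kp₁/r⁴, so |F| = 6kp₁p₂/r⁴ (attractive for aligned moments).
F = 6(8.99×10⁹)(7.22×10⁻¹²)(7.82×10⁻¹²)/(0.104)⁴ = 2.603×10⁻⁸ N.

F ≈ 2.60×10⁻⁸ N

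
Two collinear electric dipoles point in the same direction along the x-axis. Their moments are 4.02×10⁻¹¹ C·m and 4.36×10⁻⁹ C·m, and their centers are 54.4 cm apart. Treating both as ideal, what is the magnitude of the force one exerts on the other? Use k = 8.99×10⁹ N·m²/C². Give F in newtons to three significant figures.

F ≈ 1.08×10⁻⁷ N

On-axis field of dipole 1 at distance r: E = 2kp₁/r³. Force on dipole 2 is F = p₂·dE/dr (gradient along axis).
dE/dr = −6kp₁/r⁴, so |F| = 6kp₁p₂/r⁴ (attractive for aligned moments).
F = 6(8.99×10⁹)(4.02×10⁻¹¹)(4.36×10⁻⁹)/(0.544)⁴ = 1.080×10⁻⁷ N.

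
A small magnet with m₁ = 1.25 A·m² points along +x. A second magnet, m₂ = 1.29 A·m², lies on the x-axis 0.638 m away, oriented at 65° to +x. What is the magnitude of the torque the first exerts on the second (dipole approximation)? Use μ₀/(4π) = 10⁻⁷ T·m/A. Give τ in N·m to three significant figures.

τ ≈ 1.13×10⁻⁶ N·m

Dipole B is on the axis of dipole A, so B₁ there is axial: B₁ = (μ₀/4π)·2m₁/r³ along +x.
B₁ = 2(10⁻⁷)(1.25)/(0.638)³ = 9.627×10⁻⁷ T.
τ = m₂ B₁ sinθ.
τ = (1.29)(9.627×10⁻⁷)·sin65° = 1.125×10⁻⁶ N·m.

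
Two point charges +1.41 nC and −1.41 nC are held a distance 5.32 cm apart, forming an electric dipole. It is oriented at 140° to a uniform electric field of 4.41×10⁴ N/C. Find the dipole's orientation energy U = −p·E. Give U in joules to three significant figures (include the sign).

U ≈ 2.53×10⁻⁶ J

Dipole moment p = qd = (1.41×10⁻⁹ C)(0.0532 m) = 7.501×10⁻¹¹ C·m.
U = −p·E = −pE cosθ.
U = −(7.501×10⁻¹¹)(4.41×10⁴)·cos140° = 2.534×10⁻⁶ J.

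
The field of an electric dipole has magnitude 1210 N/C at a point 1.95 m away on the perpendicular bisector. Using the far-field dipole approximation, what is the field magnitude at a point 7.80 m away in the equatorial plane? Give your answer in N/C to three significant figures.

E ≈ 18.9 N/C

Dipole fields scale as 1/r³ in the far field; the geometry is the same at both points.
E₂ = E₁ · (r₁/r₂)³ = 1210 · (1.95/7.80)³.
(r₁/r₂)³ = (0.25)³ = 0.01562.
E₂ ≈ 18.91 N/C.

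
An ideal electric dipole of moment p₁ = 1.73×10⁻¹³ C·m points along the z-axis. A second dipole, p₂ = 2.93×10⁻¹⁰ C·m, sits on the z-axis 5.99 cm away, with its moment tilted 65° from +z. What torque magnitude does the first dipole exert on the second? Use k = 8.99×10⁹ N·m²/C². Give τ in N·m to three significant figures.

The second dipole sits on the axis of the first, so the field there is axial: E₁ = 2kp₁/r³ along +z.
E₁ = 2(8.99×10⁹)(1.73×10⁻¹³)/(0.0599)³ = 14.47 N/C.
Torque on the second dipole: τ = p₂ E₁ sinθ.
τ = (2.93×10⁻¹⁰)(14.47)·sin65° = 3.843×10⁻⁹ N·m.

τ ≈ 3.84×10⁻⁹ N·m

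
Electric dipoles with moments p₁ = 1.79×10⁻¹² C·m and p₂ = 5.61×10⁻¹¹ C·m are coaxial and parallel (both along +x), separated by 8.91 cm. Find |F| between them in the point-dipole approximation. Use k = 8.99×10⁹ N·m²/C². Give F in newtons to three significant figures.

F ≈ 8.59×10⁻⁸ N

On-axis field of dipole 1 at distance r: E = 2kp₁/r³. Force on dipole 2 is F = p₂·dE/dr (gradient along axis).
dE/dr = −6kp₁/r⁴, so |F| = 6kp₁p₂/r⁴ (attractive for aligned moments).
F = 6(8.99×10⁹)(1.79×10⁻¹²)(5.61×10⁻¹¹)/(0.0891)⁴ = 8.594×10⁻⁸ N.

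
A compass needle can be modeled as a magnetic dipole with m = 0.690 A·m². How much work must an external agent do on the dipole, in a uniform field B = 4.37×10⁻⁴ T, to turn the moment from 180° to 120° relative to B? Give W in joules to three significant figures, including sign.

W ≈ -1.51×10⁻⁴ J

W_ext = ΔU = −mB cosθ₂ + mB cosθ₁ = mB(cosθ₁ − cosθ₂).
W = (0.690)(4.37×10⁻⁴)·(cos180° − cos120°) = (3.015×10⁻⁴)·(-0.5000) = -1.508×10⁻⁴ J.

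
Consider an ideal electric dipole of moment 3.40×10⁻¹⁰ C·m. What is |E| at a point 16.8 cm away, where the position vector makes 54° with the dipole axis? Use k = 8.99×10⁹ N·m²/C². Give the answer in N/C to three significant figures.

At angle θ the dipole field magnitude is E = (kp/r³)·√(1 + 3cos²θ).
kp/r³ = (8.99×10⁹)(3.40×10⁻¹⁰) / (0.168)³ = 644.6 N/C.
√(1 + 3cos²54°) = √(1 + 3·0.3455) = √2.0365 ≈ 1.4271.
E ≈ 644.6 × 1.427 = 919.9 N/C.

E ≈ 920 N/C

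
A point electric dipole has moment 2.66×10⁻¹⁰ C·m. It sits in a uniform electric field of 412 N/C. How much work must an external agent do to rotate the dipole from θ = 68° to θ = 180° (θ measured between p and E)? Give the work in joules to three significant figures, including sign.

W_ext = ΔU = U(θ₂) − U(θ₁) = −pE cosθ₂ − (−pE cosθ₁) = pE(cosθ₁ − cosθ₂).
W = (2.66×10⁻¹⁰)(412)·(cos68° − cos180°) = (1.096×10⁻⁷)·(+1.3746) = 1.506×10⁻⁷ J.

W ≈ 1.51×10⁻⁷ J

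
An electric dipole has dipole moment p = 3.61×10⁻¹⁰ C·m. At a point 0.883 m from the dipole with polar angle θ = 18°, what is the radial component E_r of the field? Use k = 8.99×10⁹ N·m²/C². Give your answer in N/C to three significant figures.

For a dipole, E_r = (2kp cosθ)/r³.
kp/r³ = (8.99×10⁹)(3.61×10⁻¹⁰)/(0.883)³ = 4.714 N/C.
E_r = 2·4.714·cos18° = 8.966 N/C.

E_r ≈ 8.97 N/C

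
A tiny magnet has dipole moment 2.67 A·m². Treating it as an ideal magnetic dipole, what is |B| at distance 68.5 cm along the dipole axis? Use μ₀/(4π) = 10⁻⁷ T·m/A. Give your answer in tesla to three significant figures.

B ≈ 1.66×10⁻⁶ T

On axis B = (μ₀/4π)·2m/r³.
B = 2·(10⁻⁷)·(2.67) / (0.685)³ = 1.661×10⁻⁶ T.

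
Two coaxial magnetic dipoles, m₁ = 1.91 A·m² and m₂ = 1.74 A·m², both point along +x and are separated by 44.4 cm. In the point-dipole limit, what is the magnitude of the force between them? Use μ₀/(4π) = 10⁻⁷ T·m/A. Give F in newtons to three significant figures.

F ≈ 5.13×10⁻⁵ N

On-axis B of dipole 1: B = (μ₀/4π)·2m₁/r³. Force on dipole 2: F = m₂·dB/dr.
dB/dr = −(μ₀/4π)·6m₁/r⁴, so |F| = (μ₀/4π)·6m₁m₂/r⁴.
F = 6(10⁻⁷)(1.91)(1.74)/(0.444)⁴ = 5.131×10⁻⁵ N.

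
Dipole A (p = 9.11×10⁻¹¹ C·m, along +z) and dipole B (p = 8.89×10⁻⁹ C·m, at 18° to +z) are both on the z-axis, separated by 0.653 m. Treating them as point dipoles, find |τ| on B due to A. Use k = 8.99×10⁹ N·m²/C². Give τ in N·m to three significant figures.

The second dipole sits on the axis of the first, so the field there is axial: E₁ = 2kp₁/r³ along +z.
E₁ = 2(8.99×10⁹)(9.11×10⁻¹¹)/(0.653)³ = 5.883 N/C.
Torque on the second dipole: τ = p₂ E₁ sinθ.
τ = (8.89×10⁻⁹)(5.883)·sin18° = 1.616×10⁻⁸ N·m.

τ ≈ 1.62×10⁻⁸ N·m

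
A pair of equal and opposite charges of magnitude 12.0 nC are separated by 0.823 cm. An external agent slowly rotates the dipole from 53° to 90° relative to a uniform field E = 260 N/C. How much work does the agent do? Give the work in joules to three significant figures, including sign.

Dipole moment p = qd = (1.20×10⁻⁸ C)(0.00823 m) = 9.876×10⁻¹¹ C·m.
W_ext = ΔU = U(θ₂) − U(θ₁) = −pE cosθ₂ − (−pE cosθ₁) = pE(cosθ₁ − cosθ₂).
W = (9.876×10⁻¹¹)(260)·(cos53° − cos90°) = (2.568×10⁻⁸)·(+0.6018) = 1.545×10⁻⁸ J.

W ≈ 1.55×10⁻⁸ J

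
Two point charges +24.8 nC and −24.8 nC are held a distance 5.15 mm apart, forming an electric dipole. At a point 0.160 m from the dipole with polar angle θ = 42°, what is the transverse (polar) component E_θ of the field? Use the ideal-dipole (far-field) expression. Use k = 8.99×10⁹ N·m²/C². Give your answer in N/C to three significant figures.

E_θ ≈ 188 N/C

Dipole moment p = qd = (2.48×10⁻⁸ C)(0.00515 m) = 1.277×10⁻¹⁰ C·m.
For a dipole, E_θ = (kp sinθ)/r³.
kp/r³ = (8.99×10⁹)(1.277×10⁻¹⁰)/(0.160)³ = 280.3 N/C.
E_θ = 280.3·sin42° = 187.5 N/C.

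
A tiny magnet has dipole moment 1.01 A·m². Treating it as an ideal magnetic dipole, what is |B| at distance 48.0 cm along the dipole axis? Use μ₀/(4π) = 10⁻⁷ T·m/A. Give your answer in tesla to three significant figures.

B ≈ 1.83×10⁻⁶ T

On axis B = (μ₀/4π)·2m/r³.
B = 2·(10⁻⁷)·(1.01) / (0.480)³ = 1.827×10⁻⁶ T.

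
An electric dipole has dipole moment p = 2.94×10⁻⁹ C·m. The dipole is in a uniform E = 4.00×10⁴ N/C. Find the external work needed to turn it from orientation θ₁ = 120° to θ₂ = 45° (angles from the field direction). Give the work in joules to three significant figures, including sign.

W_ext = ΔU = U(θ₂) − U(θ₁) = −pE cosθ₂ − (−pE cosθ₁) = pE(cosθ₁ − cosθ₂).
W = (2.94×10⁻⁹)(4.00×10⁴)·(cos120° − cos45°) = (1.176×10⁻⁴)·(-1.2071) = -1.420×10⁻⁴ J.

W ≈ -1.42×10⁻⁴ J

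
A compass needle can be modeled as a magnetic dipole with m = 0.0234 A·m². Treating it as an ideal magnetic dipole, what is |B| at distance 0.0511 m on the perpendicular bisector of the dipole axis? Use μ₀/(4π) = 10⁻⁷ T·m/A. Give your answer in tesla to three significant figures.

In the equatorial plane B = (μ₀/4π)·m/r³ (half the axial value).
B = (10⁻⁷)·(0.0234) / (0.0511)³ = 1.754×10⁻⁵ T.

B ≈ 1.75×10⁻⁵ T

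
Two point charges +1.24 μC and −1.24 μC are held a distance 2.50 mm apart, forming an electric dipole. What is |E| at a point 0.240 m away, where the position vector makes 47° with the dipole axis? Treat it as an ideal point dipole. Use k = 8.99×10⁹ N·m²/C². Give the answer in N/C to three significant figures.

E ≈ 3120 N/C

Dipole moment p = qd = (1.24×10⁻⁶ C)(0.00250 m) = 3.10×10⁻⁹ C·m.
At angle θ the dipole field magnitude is E = (kp/r³)·√(1 + 3cos²θ).
kp/r³ = (8.99×10⁹)(3.10×10⁻⁹) / (0.240)³ = 2016 N/C.
√(1 + 3cos²47°) = √(1 + 3·0.4651) = √2.3954 ≈ 1.5477.
E ≈ 2016 × 1.548 = 3120 N/C.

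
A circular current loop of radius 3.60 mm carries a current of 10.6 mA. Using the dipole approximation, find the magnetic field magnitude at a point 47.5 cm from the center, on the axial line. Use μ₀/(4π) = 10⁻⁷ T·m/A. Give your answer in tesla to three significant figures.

B ≈ 8.05×10⁻¹³ T

Magnetic moment m = IA = Iπa² = (0.0106)·π·(0.00360)² = 4.316×10⁻⁷ A·m².
On axis B = (μ₀/4π)·2m/r³.
B = 2·(10⁻⁷)·(4.316×10⁻⁷) / (0.475)³ = 8.054×10⁻¹³ T.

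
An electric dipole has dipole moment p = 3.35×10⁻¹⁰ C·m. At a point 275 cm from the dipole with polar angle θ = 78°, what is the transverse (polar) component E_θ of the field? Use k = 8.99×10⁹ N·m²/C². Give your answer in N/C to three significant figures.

E_θ ≈ 0.142 N/C

For a dipole, E_θ = (kp sinθ)/r³.
kp/r³ = (8.99×10⁹)(3.35×10⁻¹⁰)/(2.75)³ = 0.1448 N/C.
E_θ = 0.1448·sin78° = 0.1416 N/C.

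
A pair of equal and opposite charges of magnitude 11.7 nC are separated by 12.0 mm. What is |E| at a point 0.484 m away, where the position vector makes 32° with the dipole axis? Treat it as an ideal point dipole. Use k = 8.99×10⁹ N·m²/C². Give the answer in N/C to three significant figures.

Dipole moment p = qd = (1.17×10⁻⁸ C)(0.0120 m) = 1.404×10⁻¹⁰ C·m.
At angle θ the dipole field magnitude is E = (kp/r³)·√(1 + 3cos²θ).
kp/r³ = (8.99×10⁹)(1.404×10⁻¹⁰) / (0.484)³ = 11.13 N/C.
√(1 + 3cos²32°) = √(1 + 3·0.7192) = √3.1576 ≈ 1.7770.
E ≈ 11.13 × 1.777 = 19.78 N/C.

E ≈ 19.8 N/C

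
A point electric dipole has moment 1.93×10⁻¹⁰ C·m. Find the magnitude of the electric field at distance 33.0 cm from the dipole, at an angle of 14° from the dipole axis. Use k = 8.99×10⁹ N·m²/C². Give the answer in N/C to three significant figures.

At angle θ the dipole field magnitude is E = (kp/r³)·√(1 + 3cos²θ).
kp/r³ = (8.99×10⁹)(1.93×10⁻¹⁰) / (0.330)³ = 48.28 N/C.
√(1 + 3cos²14°) = √(1 + 3·0.9415) = √3.8244 ≈ 1.9556.
E ≈ 48.28 × 1.956 = 94.42 N/C.

E ≈ 94.4 N/C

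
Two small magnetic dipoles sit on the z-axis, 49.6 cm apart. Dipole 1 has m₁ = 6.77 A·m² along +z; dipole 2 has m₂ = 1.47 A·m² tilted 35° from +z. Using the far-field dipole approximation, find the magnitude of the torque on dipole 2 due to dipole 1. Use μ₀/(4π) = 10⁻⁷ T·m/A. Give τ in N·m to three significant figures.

τ ≈ 9.36×10⁻⁶ N·m

Dipole B is on the axis of dipole A, so B₁ there is axial: B₁ = (μ₀/4π)·2m₁/r³ along +z.
B₁ = 2(10⁻⁷)(6.77)/(0.496)³ = 1.110×10⁻⁵ T.
τ = m₂ B₁ sinθ.
τ = (1.47)(1.110×10⁻⁵)·sin35° = 9.356×10⁻⁶ N·m.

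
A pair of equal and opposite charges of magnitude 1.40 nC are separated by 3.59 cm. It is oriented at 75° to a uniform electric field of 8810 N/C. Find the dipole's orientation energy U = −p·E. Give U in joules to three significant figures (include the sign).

U ≈ -1.15×10⁻⁷ J

Dipole moment p = qd = (1.40×10⁻⁹ C)(0.0359 m) = 5.026×10⁻¹¹ C·m.
U = −p·E = −pE cosθ.
U = −(5.026×10⁻¹¹)(8810)·cos75° = -1.146×10⁻⁷ J.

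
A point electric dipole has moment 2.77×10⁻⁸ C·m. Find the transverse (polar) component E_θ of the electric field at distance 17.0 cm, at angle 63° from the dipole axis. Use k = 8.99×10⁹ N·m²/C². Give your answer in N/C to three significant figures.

For a dipole, E_θ = (kp sinθ)/r³.
kp/r³ = (8.99×10⁹)(2.77×10⁻⁸)/(0.170)³ = 5.069×10⁴ N/C.
E_θ = 5.069×10⁴·sin63° = 4.516×10⁴ N/C.

E_θ ≈ 4.52×10⁴ N/C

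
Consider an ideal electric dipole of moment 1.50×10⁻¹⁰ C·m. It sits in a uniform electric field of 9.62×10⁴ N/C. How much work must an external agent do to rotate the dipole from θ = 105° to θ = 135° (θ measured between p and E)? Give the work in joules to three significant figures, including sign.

W_ext = ΔU = U(θ₂) − U(θ₁) = −pE cosθ₂ − (−pE cosθ₁) = pE(cosθ₁ − cosθ₂).
W = (1.50×10⁻¹⁰)(9.62×10⁴)·(cos105° − cos135°) = (1.443×10⁻⁵)·(+0.4483) = 6.469×10⁻⁶ J.

W ≈ 6.47×10⁻⁶ J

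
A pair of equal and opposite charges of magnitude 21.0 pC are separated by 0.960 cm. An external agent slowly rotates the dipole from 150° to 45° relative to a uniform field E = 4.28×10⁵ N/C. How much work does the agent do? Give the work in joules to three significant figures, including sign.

W ≈ -1.36×10⁻⁷ J

Dipole moment p = qd = (2.10×10⁻¹¹ C)(0.00960 m) = 2.016×10⁻¹³ C·m.
W_ext = ΔU = U(θ₂) − U(θ₁) = −pE cosθ₂ − (−pE cosθ₁) = pE(cosθ₁ − cosθ₂).
W = (2.016×10⁻¹³)(4.28×10⁵)·(cos150° − cos45°) = (8.628×10⁻⁸)·(-1.5731) = -1.357×10⁻⁷ J.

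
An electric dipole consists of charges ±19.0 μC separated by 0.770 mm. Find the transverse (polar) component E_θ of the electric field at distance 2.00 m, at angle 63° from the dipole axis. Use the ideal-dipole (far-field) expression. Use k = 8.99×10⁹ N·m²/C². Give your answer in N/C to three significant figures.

E_θ ≈ 14.6 N/C

Dipole moment p = qd = (1.90×10⁻⁵ C)(7.70×10⁻⁴ m) = 1.463×10⁻⁸ C·m.
For a dipole, E_θ = (kp sinθ)/r³.
kp/r³ = (8.99×10⁹)(1.463×10⁻⁸)/(2.00)³ = 16.44 N/C.
E_θ = 16.44·sin63° = 14.65 N/C.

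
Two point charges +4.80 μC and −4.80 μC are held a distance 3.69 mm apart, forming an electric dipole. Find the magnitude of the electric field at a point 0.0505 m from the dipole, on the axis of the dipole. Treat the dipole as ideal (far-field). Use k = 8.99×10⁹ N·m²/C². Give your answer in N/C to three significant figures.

Dipole moment p = qd = (4.80×10⁻⁶ C)(0.00369 m) = 1.771×10⁻⁸ C·m.
On the dipole axis E = 2kp/r³.
E = 2·(8.99×10⁹)(1.771×10⁻⁸) / (0.0505)³ = 2.472×10⁶ N/C.

E ≈ 2.47×10⁶ N/C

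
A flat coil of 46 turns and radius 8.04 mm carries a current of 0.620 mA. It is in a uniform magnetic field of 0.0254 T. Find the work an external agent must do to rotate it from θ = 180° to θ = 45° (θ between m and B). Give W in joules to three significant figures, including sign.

m = NIA = NIπa² = 46·(6.20×10⁻⁴)·π·(0.00804)² = 5.792×10⁻⁶ A·m².
W_ext = ΔU = −mB cosθ₂ + mB cosθ₁ = mB(cosθ₁ − cosθ₂).
W = (5.792×10⁻⁶)(0.0254)·(cos180° − cos45°) = (1.471×10⁻⁷)·(-1.7071) = -2.511×10⁻⁷ J.

W ≈ -2.51×10⁻⁷ J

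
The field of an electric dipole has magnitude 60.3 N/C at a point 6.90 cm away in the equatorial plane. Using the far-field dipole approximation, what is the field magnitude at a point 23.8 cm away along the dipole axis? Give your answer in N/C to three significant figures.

Dipole fields scale as 1/r³ in the far field.
The axial field is twice the equatorial field at the same r, so the geometry factor is 2/1.
E₂ = E₁ · (2/1) · (r₁/r₂)³ = 60.3 · 2 · (6.90/23.8)³.
(r₁/r₂)³ = (0.2899)³ = 0.02437.
E₂ ≈ 2.939 N/C.

E ≈ 2.94 N/C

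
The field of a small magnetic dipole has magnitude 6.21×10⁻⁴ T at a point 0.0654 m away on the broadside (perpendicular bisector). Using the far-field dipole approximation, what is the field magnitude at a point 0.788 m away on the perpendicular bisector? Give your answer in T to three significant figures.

Dipole fields scale as 1/r³ in the far field; the geometry is the same at both points.
B₂ = B₁ · (r₁/r₂)³ = 6.21×10⁻⁴ · (0.0654/0.788)³.
(r₁/r₂)³ = (0.08299)³ = 0.0005717.
B₂ ≈ 3.550×10⁻⁷ T.

B ≈ 3.55×10⁻⁷ T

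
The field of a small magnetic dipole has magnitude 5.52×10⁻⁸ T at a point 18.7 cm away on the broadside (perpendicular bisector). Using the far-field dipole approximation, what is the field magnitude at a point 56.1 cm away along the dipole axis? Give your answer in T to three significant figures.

B ≈ 4.09×10⁻⁹ T

Dipole fields scale as 1/r³ in the far field.
The axial field is twice the equatorial field at the same r, so the geometry factor is 2/1.
B₂ = B₁ · (2/1) · (r₁/r₂)³ = 5.52×10⁻⁸ · 2 · (18.7/56.1)³.
(r₁/r₂)³ = (0.3333)³ = 0.03704.
B₂ ≈ 4.089×10⁻⁹ T.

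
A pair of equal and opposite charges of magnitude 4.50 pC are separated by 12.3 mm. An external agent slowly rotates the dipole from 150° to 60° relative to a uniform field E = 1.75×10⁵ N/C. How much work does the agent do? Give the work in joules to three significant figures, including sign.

W ≈ -1.32×10⁻⁸ J

Dipole moment p = qd = (4.50×10⁻¹² C)(0.0123 m) = 5.535×10⁻¹⁴ C·m.
W_ext = ΔU = U(θ₂) − U(θ₁) = −pE cosθ₂ − (−pE cosθ₁) = pE(cosθ₁ − cosθ₂).
W = (5.535×10⁻¹⁴)(1.75×10⁵)·(cos150° − cos60°) = (9.686×10⁻⁹)·(-1.3660) = -1.323×10⁻⁸ J.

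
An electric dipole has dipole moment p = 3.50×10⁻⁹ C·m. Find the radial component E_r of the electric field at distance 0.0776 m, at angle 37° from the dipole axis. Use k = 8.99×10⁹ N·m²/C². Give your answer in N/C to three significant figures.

E_r ≈ 1.08×10⁵ N/C

For a dipole, E_r = (2kp cosθ)/r³.
kp/r³ = (8.99×10⁹)(3.50×10⁻⁹)/(0.0776)³ = 6.734×10⁴ N/C.
E_r = 2·6.734×10⁴·cos37° = 1.076×10⁵ N/C.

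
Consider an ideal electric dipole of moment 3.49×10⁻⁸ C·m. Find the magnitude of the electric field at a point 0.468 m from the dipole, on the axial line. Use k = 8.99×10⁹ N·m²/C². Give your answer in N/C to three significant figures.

On the dipole axis E = 2kp/r³.
E = 2·(8.99×10⁹)(3.49×10⁻⁸) / (0.468)³ = 6122 N/C.

E ≈ 6120 N/C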